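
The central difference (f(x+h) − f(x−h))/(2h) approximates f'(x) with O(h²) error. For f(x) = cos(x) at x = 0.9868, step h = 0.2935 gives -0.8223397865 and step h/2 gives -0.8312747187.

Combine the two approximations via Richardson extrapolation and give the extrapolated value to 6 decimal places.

The method has order 2: 2^2 = 4.
4*(-0.8312747187) = -3.3250988748; subtract (-0.8223397865) → -2.5027590883
(4*(-0.8312747187) − (-0.8223397865))/(4 − 1) = -0.8342530294

-0.834253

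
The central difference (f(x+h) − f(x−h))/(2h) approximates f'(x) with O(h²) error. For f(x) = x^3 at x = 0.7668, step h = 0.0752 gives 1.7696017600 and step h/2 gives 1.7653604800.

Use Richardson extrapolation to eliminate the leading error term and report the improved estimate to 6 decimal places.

Order 2 gives 2^r = 4 and 2^r − 1 = 3.
2^2 × A(h/2) = 7.0614419200; minus A(h) gives 5.2918401600.
(4 × 1.7653604800 − 1.7696017600)/(4 − 1) = 1.7639467200
Shift from A(h/2): −0.0014137600.

1.763947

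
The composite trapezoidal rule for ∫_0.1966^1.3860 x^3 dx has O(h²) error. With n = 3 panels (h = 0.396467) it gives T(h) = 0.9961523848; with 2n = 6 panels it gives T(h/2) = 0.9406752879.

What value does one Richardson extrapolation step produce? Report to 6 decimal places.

0.922183

r = 2: numerator weight 4, denominator 3.
2^2·A(h/2) = 3.7627011516; minus A(h) gives 2.7665487668.
Divide by 2^2 − 1 = 3.
Result: 0.9221829223
Gap between inputs: 5.548e-02; correction applied: −0.0184923656.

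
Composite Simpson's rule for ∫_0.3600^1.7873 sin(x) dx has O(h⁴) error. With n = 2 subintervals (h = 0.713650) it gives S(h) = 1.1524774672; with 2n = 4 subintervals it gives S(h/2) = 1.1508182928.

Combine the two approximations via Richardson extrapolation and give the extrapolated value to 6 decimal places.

r = 4, so 2^r = 16.
16 × 1.1508182928 = 18.4130926848; 18.4130926848 − 1.1524774672 = 17.2606152176
Denominator 16 − 1 = 15.
(16 × 1.1508182928 − 1.1524774672)/(16 − 1) = 1.1507076812
Correction |R − A(h/2)| = 1.106e-04; gap |A(h/2) − A(h)| = 1.659e-03.

1.150708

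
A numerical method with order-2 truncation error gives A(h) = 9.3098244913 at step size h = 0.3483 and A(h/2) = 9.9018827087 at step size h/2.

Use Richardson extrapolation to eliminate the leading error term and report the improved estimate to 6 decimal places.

Order 2 gives 2^r = 4 and 2^r − 1 = 3.
2^2×A(h/2) = 39.6075308348; minus A(h) gives 30.2977063435.
30.2977063435 ÷ 3 = 10.0992354478

10.099235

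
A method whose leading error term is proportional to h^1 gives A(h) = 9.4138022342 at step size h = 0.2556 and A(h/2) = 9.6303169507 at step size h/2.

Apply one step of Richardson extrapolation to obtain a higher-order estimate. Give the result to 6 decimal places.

9.846832

The method has order 1: 2^1 = 2.
2 × 9.6303169507 − 9.4138022342 = 9.8468316672
Denominator 2 − 1 = 1.
(2 × 9.6303169507 − 9.4138022342)/(2 − 1) = 9.8468316672
Gap between inputs: 2.165e-01; correction applied: +0.2165147165.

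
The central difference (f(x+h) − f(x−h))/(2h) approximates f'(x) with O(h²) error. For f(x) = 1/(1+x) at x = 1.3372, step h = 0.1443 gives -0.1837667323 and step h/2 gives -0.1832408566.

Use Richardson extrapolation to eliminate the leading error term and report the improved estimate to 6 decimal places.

r = 2, so 2^r = 4.
Numerator 4*A(h/2) − A(h) = 4*(-0.1832408566) − (-0.1837667323) = -0.5491966941
(4*(-0.1832408566) − (-0.1837667323))/(4 − 1) = -0.1830655647
Correction |R − A(h/2)| = 1.753e-04; gap |A(h/2) − A(h)| = 5.259e-04.

-0.183066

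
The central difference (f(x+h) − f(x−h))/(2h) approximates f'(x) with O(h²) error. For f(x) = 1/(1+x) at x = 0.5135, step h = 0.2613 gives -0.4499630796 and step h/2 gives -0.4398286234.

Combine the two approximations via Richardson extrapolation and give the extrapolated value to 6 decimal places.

-0.436450

Method order is 2; weight 2^2 = 4.
4 × (-0.4398286234) = -1.7593144936; (-1.7593144936) − (-0.4499630796) = -1.3093514140
Denominator 4 − 1 = 3.
R = (-1.3093514140)/3 = -0.4364504713
Correction |R − A(h/2)| = 3.378e-03; gap |A(h/2) − A(h)| = 1.013e-02.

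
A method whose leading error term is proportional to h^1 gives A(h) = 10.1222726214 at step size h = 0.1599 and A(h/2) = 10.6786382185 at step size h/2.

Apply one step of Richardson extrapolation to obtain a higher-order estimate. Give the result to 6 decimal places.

r = 1, so 2^r = 2.
A(h/2) − A(h) = 10.6786382185 − 10.1222726214 = 0.5563655971
Correction (A(h/2) − A(h))/(2 − 1) = 0.5563655971/1 = 0.5563655971
R = 10.6786382185 + 0.5563655971 = 11.2350038156

11.235004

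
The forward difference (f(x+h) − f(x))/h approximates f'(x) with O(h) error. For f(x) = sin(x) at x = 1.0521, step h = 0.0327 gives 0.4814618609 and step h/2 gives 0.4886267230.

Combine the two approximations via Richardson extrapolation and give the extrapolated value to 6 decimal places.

0.495792

r = 1: numerator weight 2, denominator 1.
2^1·A(h/2) = 0.9772534460; minus A(h) gives 0.4957915851.
Denominator 2 − 1 = 1.
Extrapolated: 0.4957915851 / 1 = 0.4957915851
Gap between inputs: 7.165e-03; correction applied: +0.0071648621.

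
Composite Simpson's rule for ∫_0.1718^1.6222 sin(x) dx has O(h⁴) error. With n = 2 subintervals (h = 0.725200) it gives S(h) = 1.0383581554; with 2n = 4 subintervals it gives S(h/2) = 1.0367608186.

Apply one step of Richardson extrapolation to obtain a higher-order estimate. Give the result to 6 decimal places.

Error is O(h^4); halving h shrinks it by 2^4 = 16.
Top: 16(1.0367608186) − (1.0383581554) = 15.5498149422
R = 15.5498149422/15 = 1.0366543295
Shift from A(h/2): −0.0001064891.

1.036654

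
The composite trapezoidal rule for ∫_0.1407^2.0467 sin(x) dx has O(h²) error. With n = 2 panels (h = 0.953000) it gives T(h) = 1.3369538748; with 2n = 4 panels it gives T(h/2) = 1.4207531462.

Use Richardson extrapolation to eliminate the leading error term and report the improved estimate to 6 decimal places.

1.448686

Method order is 2; weight 2^2 = 4.
Top: 4(1.4207531462) − (1.3369538748) = 4.3460587100
4.3460587100 ÷ 3 = 1.4486862367
Gap between inputs: 8.380e-02; correction applied: +0.0279330905.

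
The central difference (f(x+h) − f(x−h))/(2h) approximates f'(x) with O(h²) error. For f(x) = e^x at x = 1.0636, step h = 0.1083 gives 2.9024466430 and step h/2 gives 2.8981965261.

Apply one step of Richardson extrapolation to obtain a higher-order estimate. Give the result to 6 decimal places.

2.896780

Method order is 2; weight 2^2 = 4.
4×2.8981965261 − 2.9024466430 = 8.6903394614
8.6903394614 ÷ 3 = 2.8967798205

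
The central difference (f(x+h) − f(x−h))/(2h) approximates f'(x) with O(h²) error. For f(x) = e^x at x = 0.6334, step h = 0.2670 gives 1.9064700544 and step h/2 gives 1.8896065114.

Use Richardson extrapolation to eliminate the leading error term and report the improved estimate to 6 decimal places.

1.883985

Order 2 gives 2^r = 4 and 2^r − 1 = 3.
4 × 1.8896065114 = 7.5584260456; subtract 1.9064700544 → 5.6519559912
Denominator 4 − 1 = 3.
(4 × 1.8896065114 − 1.9064700544)/(4 − 1) = 1.8839853304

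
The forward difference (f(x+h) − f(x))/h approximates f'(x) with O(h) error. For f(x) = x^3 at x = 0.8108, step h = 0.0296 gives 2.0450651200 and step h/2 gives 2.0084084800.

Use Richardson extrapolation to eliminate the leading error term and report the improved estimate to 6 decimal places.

1.971752

With r = 1 the leading error scales as h^1, so the weight is 2^1 = 2.
Weighted: 4.0168169600 − 2.0450651200 = 1.9717518400
Divide by 2^1 − 1 = 1.
(2*2.0084084800 − 2.0450651200)/(2 − 1) = 1.9717518400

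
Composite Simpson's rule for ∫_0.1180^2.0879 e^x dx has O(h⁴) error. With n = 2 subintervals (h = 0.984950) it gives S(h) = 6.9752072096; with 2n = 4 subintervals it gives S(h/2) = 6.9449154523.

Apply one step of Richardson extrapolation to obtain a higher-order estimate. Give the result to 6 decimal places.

6.942896

Error is O(h^4); halving h shrinks it by 2^4 = 16.
16*6.9449154523 = 111.1186472368; 111.1186472368 − 6.9752072096 = 104.1434400272
Extrapolated: 104.1434400272 / 15 = 6.9428960018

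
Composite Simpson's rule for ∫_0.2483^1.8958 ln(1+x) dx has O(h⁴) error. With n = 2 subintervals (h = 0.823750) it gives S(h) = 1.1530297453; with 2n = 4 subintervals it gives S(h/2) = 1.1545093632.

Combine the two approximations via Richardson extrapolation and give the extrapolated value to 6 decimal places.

r = 4, so 2^r = 16.
16*1.1545093632 = 18.4721498112; 18.4721498112 − 1.1530297453 = 17.3191200659
Extrapolated: 17.3191200659 / 15 = 1.1546080044

1.154608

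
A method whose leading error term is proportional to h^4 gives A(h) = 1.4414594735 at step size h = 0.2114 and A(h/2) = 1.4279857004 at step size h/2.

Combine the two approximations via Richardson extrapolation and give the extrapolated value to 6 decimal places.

Method order is 4; weight 2^4 = 16.
Numerator 16·A(h/2) − A(h) = 16·1.4279857004 − 1.4414594735 = 21.4063117329
Denominator 16 − 1 = 15.
21.4063117329 ÷ 15 = 1.4270874489

1.427087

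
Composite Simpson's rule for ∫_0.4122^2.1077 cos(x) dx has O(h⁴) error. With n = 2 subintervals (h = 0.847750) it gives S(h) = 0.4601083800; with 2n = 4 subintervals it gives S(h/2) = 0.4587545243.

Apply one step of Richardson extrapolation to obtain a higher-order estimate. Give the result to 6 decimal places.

0.458664

Order 4 gives 2^r = 16 and 2^r − 1 = 15.
Numerator 16·A(h/2) − A(h) = 16·0.4587545243 − 0.4601083800 = 6.8799640088
Denominator 16 − 1 = 15.
6.8799640088 ÷ 15 = 0.4586642673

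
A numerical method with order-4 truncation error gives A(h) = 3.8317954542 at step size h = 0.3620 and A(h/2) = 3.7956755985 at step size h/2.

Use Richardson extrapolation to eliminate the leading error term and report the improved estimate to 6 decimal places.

3.793268

Method order is 4; weight 2^4 = 16.
A(h/2) − A(h) = 3.7956755985 − 3.8317954542 = -0.0361198557
Divide by 2^4 − 1 = 15: (-0.0361198557)/15 = -0.0024079904
R = 3.7956755985 − 0.0024079904 = 3.7932676081
Gap between inputs: 3.612e-02; correction applied: −0.0024079904.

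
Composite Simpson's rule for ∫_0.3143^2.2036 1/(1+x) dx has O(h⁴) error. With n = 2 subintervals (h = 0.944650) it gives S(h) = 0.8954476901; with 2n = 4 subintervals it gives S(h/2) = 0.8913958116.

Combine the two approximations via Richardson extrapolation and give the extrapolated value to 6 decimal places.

Error is O(h^4); halving h shrinks it by 2^4 = 16.
16*0.8913958116 = 14.2623329856; subtract 0.8954476901 → 13.3668852955
Divide by 2^4 − 1 = 15.
(16*0.8913958116 − 0.8954476901)/(16 − 1) = 0.8911256864
Shift from A(h/2): −0.0002701252.

0.891126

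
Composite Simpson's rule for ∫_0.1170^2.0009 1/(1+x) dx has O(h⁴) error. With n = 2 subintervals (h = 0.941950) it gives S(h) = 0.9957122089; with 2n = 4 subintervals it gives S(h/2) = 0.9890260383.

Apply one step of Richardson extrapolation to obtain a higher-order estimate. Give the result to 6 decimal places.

r = 4: numerator weight 16, denominator 15.
Top: 16(0.9890260383) − (0.9957122089) = 14.8287044039
Denominator 16 − 1 = 15.
(16·0.9890260383 − 0.9957122089)/(16 − 1) = 0.9885802936

0.988580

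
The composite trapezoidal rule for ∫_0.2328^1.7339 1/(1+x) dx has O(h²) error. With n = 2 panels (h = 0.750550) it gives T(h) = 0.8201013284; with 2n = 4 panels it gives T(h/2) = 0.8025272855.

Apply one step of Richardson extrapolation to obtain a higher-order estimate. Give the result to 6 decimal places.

0.796669

r = 2, so 2^r = 4.
2^2×A(h/2) = 3.2101091420; minus A(h) gives 2.3900078136.
Divide by 2^2 − 1 = 3.
Result: 0.7966692712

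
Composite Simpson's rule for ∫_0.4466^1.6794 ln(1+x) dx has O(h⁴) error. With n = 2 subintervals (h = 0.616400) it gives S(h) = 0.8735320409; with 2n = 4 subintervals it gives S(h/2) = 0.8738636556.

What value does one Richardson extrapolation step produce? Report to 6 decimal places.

Order 4 gives 2^r = 16 and 2^r − 1 = 15.
Difference of the inputs: 0.8738636556 − 0.8735320409 = 0.0003316147
Correction (A(h/2) − A(h))/(16 − 1) = 0.0003316147/15 = 0.0000221076
R = A(h/2) + (A(h/2) − A(h))/15 = 0.8738636556 + 0.0000221076 = 0.8738857632
Correction |R − A(h/2)| = 2.211e-05; gap |A(h/2) − A(h)| = 3.316e-04.

0.873886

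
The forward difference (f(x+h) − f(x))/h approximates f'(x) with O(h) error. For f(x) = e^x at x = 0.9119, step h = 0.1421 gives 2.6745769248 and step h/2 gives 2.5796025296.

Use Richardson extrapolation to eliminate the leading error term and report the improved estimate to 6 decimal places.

2.484628

With r = 1 the leading error scales as h^1, so the weight is 2^1 = 2.
2×2.5796025296 = 5.1592050592; subtract 2.6745769248 → 2.4846281344
Divide by 2^1 − 1 = 1.
R = 2.4846281344/1 = 2.4846281344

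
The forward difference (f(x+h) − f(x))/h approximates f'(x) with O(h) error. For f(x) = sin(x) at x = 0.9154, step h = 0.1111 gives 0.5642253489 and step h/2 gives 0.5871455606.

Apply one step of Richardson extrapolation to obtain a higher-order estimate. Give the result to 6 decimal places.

r = 1: numerator weight 2, denominator 1.
2 × 0.5871455606 − 0.5642253489 = 0.6100657723
Denominator 2 − 1 = 1.
Extrapolated: 0.6100657723 / 1 = 0.6100657723
Correction |R − A(h/2)| = 2.292e-02; gap |A(h/2) − A(h)| = 2.292e-02.

0.610066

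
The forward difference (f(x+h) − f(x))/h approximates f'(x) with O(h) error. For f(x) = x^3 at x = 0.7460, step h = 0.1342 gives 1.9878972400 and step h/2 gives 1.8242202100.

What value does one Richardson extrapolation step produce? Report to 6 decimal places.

1.660543

Error is O(h^1); halving h shrinks it by 2^1 = 2.
2×1.8242202100 = 3.6484404200; 3.6484404200 − 1.9878972400 = 1.6605431800
Divide by 2^1 − 1 = 1.
Result: 1.6605431800
Gap between inputs: 1.637e-01; correction applied: −0.1636770300.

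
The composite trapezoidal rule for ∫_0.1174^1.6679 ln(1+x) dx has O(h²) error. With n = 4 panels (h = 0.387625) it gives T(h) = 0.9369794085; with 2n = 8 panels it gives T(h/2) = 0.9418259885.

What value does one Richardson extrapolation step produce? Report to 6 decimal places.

The method has order 2: 2^2 = 4.
4*0.9418259885 − 0.9369794085 = 2.8303245455
R = 2.8303245455/3 = 0.9434415152

0.943442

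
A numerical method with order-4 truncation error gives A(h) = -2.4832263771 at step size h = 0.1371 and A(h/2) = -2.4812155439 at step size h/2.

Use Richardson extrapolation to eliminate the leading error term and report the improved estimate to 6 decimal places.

-2.481081

r = 4: numerator weight 16, denominator 15.
Difference of the inputs: -2.4812155439 − (-2.4832263771) = 0.0020108332
Divide by 2^4 − 1 = 15: 0.0020108332/15 = 0.0001340555
R = A(h/2) + (A(h/2) − A(h))/15 = -2.4812155439 + 0.0001340555 = -2.4810814884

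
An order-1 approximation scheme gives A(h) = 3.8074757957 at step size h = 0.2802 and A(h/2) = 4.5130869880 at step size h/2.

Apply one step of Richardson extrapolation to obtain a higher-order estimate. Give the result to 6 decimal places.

Method order is 1; weight 2^1 = 2.
2 × 4.5130869880 − 3.8074757957 = 5.2186981803
Denominator 2 − 1 = 1.
Extrapolated: 5.2186981803 / 1 = 5.2186981803

5.218698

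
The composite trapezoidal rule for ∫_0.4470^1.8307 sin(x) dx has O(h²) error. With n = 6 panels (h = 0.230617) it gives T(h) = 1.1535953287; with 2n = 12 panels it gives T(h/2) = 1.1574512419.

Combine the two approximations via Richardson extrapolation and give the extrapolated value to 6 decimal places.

r = 2, so 2^r = 4.
Difference of the inputs: 1.1574512419 − 1.1535953287 = 0.0038559132
Correction (A(h/2) − A(h))/(4 − 1) = 0.0038559132/3 = 0.0012853044
R = 1.1574512419 + 0.0012853044 = 1.1587365463
Gap between inputs: 3.856e-03; correction applied: +0.0012853044.

1.158737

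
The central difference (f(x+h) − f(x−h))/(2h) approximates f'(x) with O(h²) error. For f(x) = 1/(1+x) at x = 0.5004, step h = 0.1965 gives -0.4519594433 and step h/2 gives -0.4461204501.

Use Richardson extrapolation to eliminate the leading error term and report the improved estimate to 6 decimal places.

-0.444174

With r = 2 the leading error scales as h^2, so the weight is 2^2 = 4.
4 × (-0.4461204501) − (-0.4519594433) = -1.3325223571
R = (-1.3325223571)/3 = -0.4441741190
Gap between inputs: 5.839e-03; correction applied: +0.0019463311.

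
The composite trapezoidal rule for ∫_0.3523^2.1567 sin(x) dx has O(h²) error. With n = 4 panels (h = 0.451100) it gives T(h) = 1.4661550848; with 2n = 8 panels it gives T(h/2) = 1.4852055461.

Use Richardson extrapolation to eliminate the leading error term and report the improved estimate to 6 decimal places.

1.491556

Order 2 gives 2^r = 4 and 2^r − 1 = 3.
4·1.4852055461 = 5.9408221844; 5.9408221844 − 1.4661550848 = 4.4746670996
Denominator 4 − 1 = 3.
So the Richardson estimate is 1.4915556999.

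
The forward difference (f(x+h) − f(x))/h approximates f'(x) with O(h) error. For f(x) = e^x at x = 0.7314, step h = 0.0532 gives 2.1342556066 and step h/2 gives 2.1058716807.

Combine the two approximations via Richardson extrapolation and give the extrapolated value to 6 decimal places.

Order 1 gives 2^r = 2 and 2^r − 1 = 1.
2^1·A(h/2) = 4.2117433614; minus A(h) gives 2.0774877548.
Denominator 2 − 1 = 1.
So the Richardson estimate is 2.0774877548.

2.077488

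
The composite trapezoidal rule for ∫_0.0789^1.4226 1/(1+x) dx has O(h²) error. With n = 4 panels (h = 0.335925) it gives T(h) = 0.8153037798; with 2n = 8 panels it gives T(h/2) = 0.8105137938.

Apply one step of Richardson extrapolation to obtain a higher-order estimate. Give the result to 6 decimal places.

0.808917

r = 2: numerator weight 4, denominator 3.
4 × 0.8105137938 − 0.8153037798 = 2.4267513954
R = 2.4267513954/3 = 0.8089171318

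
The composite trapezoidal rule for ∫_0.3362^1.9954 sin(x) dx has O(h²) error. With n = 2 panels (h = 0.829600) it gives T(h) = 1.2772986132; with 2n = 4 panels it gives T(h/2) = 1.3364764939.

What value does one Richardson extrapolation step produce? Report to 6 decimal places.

r = 2: numerator weight 4, denominator 3.
4·1.3364764939 = 5.3459059756; subtract 1.2772986132 → 4.0686073624
Denominator 4 − 1 = 3.
4.0686073624 ÷ 3 = 1.3562024541
Gap between inputs: 5.918e-02; correction applied: +0.0197259602.

1.356202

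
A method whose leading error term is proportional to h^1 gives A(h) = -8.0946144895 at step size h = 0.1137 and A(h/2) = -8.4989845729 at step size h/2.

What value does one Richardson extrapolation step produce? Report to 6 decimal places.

With r = 1 the leading error scales as h^1, so the weight is 2^1 = 2.
2×(-8.4989845729) − (-8.0946144895) = -8.9033546563
(2×(-8.4989845729) − (-8.0946144895))/(2 − 1) = -8.9033546563
Gap between inputs: 4.044e-01; correction applied: −0.4043700834.

-8.903355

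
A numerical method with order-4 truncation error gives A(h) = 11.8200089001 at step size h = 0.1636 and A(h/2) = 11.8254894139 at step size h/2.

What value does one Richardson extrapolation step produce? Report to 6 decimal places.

11.825855

Leading term ∝ h^4; use weight 16 = 2^4.
Top: 16(11.8254894139) − (11.8200089001) = 177.3878217223
(16 × 11.8254894139 − 11.8200089001)/(16 − 1) = 11.8258547815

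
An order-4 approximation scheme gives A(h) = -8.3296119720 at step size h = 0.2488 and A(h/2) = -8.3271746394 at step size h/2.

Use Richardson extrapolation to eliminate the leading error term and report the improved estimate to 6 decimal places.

Error is O(h^4); halving h shrinks it by 2^4 = 16.
16×(-8.3271746394) = -133.2347942304; (-133.2347942304) − (-8.3296119720) = -124.9051822584
Denominator 16 − 1 = 15.
Result: -8.3270121506

-8.327012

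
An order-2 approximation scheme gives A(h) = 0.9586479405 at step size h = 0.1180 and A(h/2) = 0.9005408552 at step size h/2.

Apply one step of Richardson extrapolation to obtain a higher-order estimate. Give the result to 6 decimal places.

0.881172

Method order is 2; weight 2^2 = 4.
4*0.9005408552 − 0.9586479405 = 2.6435154803
Extrapolated: 2.6435154803 / 3 = 0.8811718268
Gap between inputs: 5.811e-02; correction applied: −0.0193690284.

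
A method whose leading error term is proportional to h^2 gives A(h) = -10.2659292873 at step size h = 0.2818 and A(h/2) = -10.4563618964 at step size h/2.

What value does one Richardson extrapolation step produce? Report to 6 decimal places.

The method has order 2: 2^2 = 4.
Numerator 4×A(h/2) − A(h) = 4×(-10.4563618964) − (-10.2659292873) = -31.5595182983
Extrapolated: (-31.5595182983) / 3 = -10.5198394328
Gap between inputs: 1.904e-01; correction applied: −0.0634775364.

-10.519839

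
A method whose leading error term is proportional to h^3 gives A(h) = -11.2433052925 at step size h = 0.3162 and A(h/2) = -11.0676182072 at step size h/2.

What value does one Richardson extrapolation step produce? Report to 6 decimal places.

-11.042520

The method has order 3: 2^3 = 8.
2^3 × A(h/2) = -88.5409456576; minus A(h) gives -77.2976403651.
Divide by 2^3 − 1 = 7.
Result: -11.0425200522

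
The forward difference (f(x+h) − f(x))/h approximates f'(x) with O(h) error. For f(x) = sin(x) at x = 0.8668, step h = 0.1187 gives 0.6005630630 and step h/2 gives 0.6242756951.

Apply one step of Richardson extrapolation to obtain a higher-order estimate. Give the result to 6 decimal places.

0.647988

Method order is 1; weight 2^1 = 2.
2×0.6242756951 = 1.2485513902; 1.2485513902 − 0.6005630630 = 0.6479883272
R = 0.6479883272/1 = 0.6479883272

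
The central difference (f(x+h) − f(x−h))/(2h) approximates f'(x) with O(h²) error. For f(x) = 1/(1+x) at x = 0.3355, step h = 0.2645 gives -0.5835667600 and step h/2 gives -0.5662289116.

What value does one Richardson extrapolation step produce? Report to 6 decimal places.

-0.560450

Error is O(h^2); halving h shrinks it by 2^2 = 4.
Difference of the inputs: -0.5662289116 − (-0.5835667600) = 0.0173378484
Divide by 2^2 − 1 = 3: 0.0173378484/3 = 0.0057792828
R = -0.5662289116 + 0.0057792828 = -0.5604496288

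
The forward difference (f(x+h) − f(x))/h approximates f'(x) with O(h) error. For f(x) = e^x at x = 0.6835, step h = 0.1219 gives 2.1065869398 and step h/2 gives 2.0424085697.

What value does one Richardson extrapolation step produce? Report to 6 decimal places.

1.978230

Order 1 gives 2^r = 2 and 2^r − 1 = 1.
2 × 2.0424085697 − 2.1065869398 = 1.9782301996
(2 × 2.0424085697 − 2.1065869398)/(2 − 1) = 1.9782301996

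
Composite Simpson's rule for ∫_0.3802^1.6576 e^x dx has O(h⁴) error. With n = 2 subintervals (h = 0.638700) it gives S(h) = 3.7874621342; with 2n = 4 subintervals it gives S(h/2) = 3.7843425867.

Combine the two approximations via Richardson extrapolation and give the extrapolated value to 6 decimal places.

3.784135

r = 4: numerator weight 16, denominator 15.
16·3.7843425867 = 60.5494813872; subtract 3.7874621342 → 56.7620192530
56.7620192530 ÷ 15 = 3.7841346169
Shift from A(h/2): −0.0002079698.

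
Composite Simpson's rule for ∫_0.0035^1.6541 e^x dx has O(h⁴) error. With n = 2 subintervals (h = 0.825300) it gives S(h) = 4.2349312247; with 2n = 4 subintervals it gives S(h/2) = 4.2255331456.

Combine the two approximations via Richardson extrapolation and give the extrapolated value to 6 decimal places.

Leading term ∝ h^4; use weight 16 = 2^4.
16·4.2255331456 − 4.2349312247 = 63.3735991049
(16·4.2255331456 − 4.2349312247)/(16 − 1) = 4.2249066070

4.224907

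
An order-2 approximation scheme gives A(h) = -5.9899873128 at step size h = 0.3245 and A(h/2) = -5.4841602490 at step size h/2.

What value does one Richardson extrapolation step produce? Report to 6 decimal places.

-5.315551

Method order is 2; weight 2^2 = 4.
Numerator 4 × A(h/2) − A(h) = 4 × (-5.4841602490) − (-5.9899873128) = -15.9466536832
(4 × (-5.4841602490) − (-5.9899873128))/(4 − 1) = -5.3155512277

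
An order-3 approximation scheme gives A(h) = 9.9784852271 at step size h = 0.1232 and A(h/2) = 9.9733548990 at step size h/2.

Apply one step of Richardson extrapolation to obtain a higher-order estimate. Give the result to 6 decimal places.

With r = 3 the leading error scales as h^3, so the weight is 2^3 = 8.
Weighted: 79.7868391920 − 9.9784852271 = 69.8083539649
Extrapolated: 69.8083539649 / 7 = 9.9726219950
Gap between inputs: 5.130e-03; correction applied: −0.0007329040.

9.972622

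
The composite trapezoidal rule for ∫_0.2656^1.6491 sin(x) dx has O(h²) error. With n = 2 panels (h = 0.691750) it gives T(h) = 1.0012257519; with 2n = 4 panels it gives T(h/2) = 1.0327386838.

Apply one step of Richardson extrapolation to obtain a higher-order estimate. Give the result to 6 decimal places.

1.043243

Leading term ∝ h^2; use weight 4 = 2^2.
4*1.0327386838 = 4.1309547352; 4.1309547352 − 1.0012257519 = 3.1297289833
R = 3.1297289833/3 = 1.0432429944
Correction |R − A(h/2)| = 1.050e-02; gap |A(h/2) − A(h)| = 3.151e-02.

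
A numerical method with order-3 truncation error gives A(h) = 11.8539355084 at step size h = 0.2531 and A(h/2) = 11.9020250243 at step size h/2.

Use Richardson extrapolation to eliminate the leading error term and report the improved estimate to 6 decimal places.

11.908895

With r = 3 the leading error scales as h^3, so the weight is 2^3 = 8.
Weighted: 95.2162001944 − 11.8539355084 = 83.3622646860
Divide by 2^3 − 1 = 7.
So the Richardson estimate is 11.9088949551.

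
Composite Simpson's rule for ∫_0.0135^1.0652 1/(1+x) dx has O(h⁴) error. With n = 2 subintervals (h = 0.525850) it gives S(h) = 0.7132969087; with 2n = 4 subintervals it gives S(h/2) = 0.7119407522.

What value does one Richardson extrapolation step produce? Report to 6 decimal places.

r = 4, so 2^r = 16.
16 × 0.7119407522 = 11.3910520352; 11.3910520352 − 0.7132969087 = 10.6777551265
R = 10.6777551265/15 = 0.7118503418

0.711850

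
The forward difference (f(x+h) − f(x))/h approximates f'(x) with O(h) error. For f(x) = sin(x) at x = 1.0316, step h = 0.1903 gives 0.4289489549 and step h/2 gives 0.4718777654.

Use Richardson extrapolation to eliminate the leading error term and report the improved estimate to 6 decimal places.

r = 1: numerator weight 2, denominator 1.
2*0.4718777654 − 0.4289489549 = 0.5148065759
0.5148065759 ÷ 1 = 0.5148065759
Shift from A(h/2): +0.0429288105.

0.514807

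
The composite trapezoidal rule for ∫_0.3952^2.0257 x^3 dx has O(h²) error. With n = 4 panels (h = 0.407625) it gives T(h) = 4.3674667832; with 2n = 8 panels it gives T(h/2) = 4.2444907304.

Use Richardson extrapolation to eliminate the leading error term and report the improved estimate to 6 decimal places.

The method has order 2: 2^2 = 4.
4*4.2444907304 = 16.9779629216; 16.9779629216 − 4.3674667832 = 12.6104961384
Denominator 4 − 1 = 3.
(4*4.2444907304 − 4.3674667832)/(4 − 1) = 4.2034987128
Gap between inputs: 1.230e-01; correction applied: −0.0409920176.

4.203499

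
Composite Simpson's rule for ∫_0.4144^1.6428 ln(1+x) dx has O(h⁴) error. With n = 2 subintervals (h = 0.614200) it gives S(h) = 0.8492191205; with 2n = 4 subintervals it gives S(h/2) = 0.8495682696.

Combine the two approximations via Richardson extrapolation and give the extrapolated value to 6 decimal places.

0.849592

With r = 4 the leading error scales as h^4, so the weight is 2^4 = 16.
16×0.8495682696 − 0.8492191205 = 12.7438731931
R = 12.7438731931/15 = 0.8495915462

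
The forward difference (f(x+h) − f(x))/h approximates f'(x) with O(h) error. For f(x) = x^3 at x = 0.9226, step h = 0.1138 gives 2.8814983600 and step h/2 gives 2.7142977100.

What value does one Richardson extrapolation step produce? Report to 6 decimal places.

2.547097

Error is O(h^1); halving h shrinks it by 2^1 = 2.
2×2.7142977100 = 5.4285954200; subtract 2.8814983600 → 2.5470970600
Extrapolated: 2.5470970600 / 1 = 2.5470970600
Shift from A(h/2): −0.1672006500.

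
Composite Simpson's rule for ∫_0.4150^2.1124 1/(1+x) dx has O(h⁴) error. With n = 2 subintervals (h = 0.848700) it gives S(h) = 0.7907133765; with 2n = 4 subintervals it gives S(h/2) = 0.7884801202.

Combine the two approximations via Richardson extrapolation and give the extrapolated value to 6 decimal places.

Order 4 gives 2^r = 16 and 2^r − 1 = 15.
Numerator 16 × A(h/2) − A(h) = 16 × 0.7884801202 − 0.7907133765 = 11.8249685467
Extrapolated: 11.8249685467 / 15 = 0.7883312364
Correction |R − A(h/2)| = 1.489e-04; gap |A(h/2) − A(h)| = 2.233e-03.

0.788331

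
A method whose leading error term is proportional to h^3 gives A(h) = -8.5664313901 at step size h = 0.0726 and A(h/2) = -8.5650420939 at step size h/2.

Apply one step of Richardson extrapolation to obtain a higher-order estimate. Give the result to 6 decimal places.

-8.564844

r = 3, so 2^r = 8.
Difference of the inputs: -8.5650420939 − (-8.5664313901) = 0.0013892962
Divide by 2^3 − 1 = 7: 0.0013892962/7 = 0.0001984709
R = -8.5650420939 + 0.0001984709 = -8.5648436230
Gap between inputs: 1.389e-03; correction applied: +0.0001984709.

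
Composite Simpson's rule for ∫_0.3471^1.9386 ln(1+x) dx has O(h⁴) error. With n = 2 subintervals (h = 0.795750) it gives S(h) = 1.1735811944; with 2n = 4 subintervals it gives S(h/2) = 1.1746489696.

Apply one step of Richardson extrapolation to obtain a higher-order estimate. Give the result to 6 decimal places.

1.174720

Error is O(h^4); halving h shrinks it by 2^4 = 16.
Numerator 16 × A(h/2) − A(h) = 16 × 1.1746489696 − 1.1735811944 = 17.6208023192
(16 × 1.1746489696 − 1.1735811944)/(16 − 1) = 1.1747201546
Correction |R − A(h/2)| = 7.119e-05; gap |A(h/2) − A(h)| = 1.068e-03.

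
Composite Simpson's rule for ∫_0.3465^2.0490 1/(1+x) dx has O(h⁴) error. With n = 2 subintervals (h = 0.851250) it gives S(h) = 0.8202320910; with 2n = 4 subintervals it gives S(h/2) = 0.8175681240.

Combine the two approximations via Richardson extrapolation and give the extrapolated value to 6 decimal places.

Method order is 4; weight 2^4 = 16.
Difference of the inputs: 0.8175681240 − 0.8202320910 = -0.0026639670
Correction (A(h/2) − A(h))/(16 − 1) = (-0.0026639670)/15 = -0.0001775978
R = A(h/2) + (A(h/2) − A(h))/15 = 0.8175681240 − 0.0001775978 = 0.8173905262

0.817391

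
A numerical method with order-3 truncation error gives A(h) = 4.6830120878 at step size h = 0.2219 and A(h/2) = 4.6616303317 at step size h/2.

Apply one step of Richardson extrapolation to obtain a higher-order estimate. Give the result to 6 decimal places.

4.658576

Error is O(h^3); halving h shrinks it by 2^3 = 8.
Numerator 8*A(h/2) − A(h) = 8*4.6616303317 − 4.6830120878 = 32.6100305658
Denominator 8 − 1 = 7.
R = 32.6100305658/7 = 4.6585757951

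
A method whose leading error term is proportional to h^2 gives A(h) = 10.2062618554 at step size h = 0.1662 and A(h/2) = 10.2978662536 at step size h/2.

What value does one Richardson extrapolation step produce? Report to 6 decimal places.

10.328401

Leading term ∝ h^2; use weight 4 = 2^2.
A(h/2) − A(h) = 10.2978662536 − 10.2062618554 = 0.0916043982
Correction (A(h/2) − A(h))/(4 − 1) = 0.0916043982/3 = 0.0305347994
R = A(h/2) + (A(h/2) − A(h))/3 = 10.2978662536 + 0.0305347994 = 10.3284010530
Shift from A(h/2): +0.0305347994.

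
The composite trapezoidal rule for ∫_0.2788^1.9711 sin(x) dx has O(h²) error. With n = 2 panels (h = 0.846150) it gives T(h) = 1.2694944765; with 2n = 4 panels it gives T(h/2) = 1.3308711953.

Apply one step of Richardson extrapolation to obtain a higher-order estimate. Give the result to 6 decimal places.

With r = 2 the leading error scales as h^2, so the weight is 2^2 = 4.
Top: 4(1.3308711953) − (1.2694944765) = 4.0539903047
Divide by 2^2 − 1 = 3.
Extrapolated: 4.0539903047 / 3 = 1.3513301016

1.351330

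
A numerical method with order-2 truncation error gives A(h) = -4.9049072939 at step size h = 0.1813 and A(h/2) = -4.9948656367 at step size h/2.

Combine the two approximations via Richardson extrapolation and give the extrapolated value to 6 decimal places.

The method has order 2: 2^2 = 4.
4*(-4.9948656367) = -19.9794625468; subtract (-4.9049072939) → -15.0745552529
(4*(-4.9948656367) − (-4.9049072939))/(4 − 1) = -5.0248517510
Correction |R − A(h/2)| = 2.999e-02; gap |A(h/2) − A(h)| = 8.996e-02.

-5.024852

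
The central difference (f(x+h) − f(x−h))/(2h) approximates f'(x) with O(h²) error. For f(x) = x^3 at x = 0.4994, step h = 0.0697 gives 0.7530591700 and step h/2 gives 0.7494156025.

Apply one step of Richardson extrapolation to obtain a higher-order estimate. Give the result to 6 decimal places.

r = 2: numerator weight 4, denominator 3.
Difference of the inputs: 0.7494156025 − 0.7530591700 = -0.0036435675
Correction (A(h/2) − A(h))/(4 − 1) = (-0.0036435675)/3 = -0.0012145225
R = A(h/2) + (A(h/2) − A(h))/3 = 0.7494156025 − 0.0012145225 = 0.7482010800
Gap between inputs: 3.644e-03; correction applied: −0.0012145225.

0.748201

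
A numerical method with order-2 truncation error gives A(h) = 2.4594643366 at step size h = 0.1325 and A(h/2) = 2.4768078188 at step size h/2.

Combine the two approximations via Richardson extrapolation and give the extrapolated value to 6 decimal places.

Order 2 gives 2^r = 4 and 2^r − 1 = 3.
Weighted: 9.9072312752 − 2.4594643366 = 7.4477669386
Divide by 2^2 − 1 = 3.
7.4477669386 ÷ 3 = 2.4825889795

2.482589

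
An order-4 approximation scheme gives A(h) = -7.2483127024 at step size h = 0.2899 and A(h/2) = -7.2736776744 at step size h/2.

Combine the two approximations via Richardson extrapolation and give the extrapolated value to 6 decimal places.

-7.275369

Order 4 gives 2^r = 16 and 2^r − 1 = 15.
16×(-7.2736776744) = -116.3788427904; subtract (-7.2483127024) → -109.1305300880
Divide by 2^4 − 1 = 15.
R = (-109.1305300880)/15 = -7.2753686725
Shift from A(h/2): −0.0016909981.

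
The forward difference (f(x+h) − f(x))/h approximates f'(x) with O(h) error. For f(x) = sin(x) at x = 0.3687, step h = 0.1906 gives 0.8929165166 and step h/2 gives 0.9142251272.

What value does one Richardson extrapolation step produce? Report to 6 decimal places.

0.935534

Leading term ∝ h^1; use weight 2 = 2^1.
2·0.9142251272 − 0.8929165166 = 0.9355337378
(2·0.9142251272 − 0.8929165166)/(2 − 1) = 0.9355337378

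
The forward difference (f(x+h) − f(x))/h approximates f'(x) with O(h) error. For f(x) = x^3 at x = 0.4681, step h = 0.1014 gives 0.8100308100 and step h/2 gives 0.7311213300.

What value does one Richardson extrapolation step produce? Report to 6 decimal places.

Method order is 1; weight 2^1 = 2.
Top: 2(0.7311213300) − (0.8100308100) = 0.6522118500
(2·0.7311213300 − 0.8100308100)/(2 − 1) = 0.6522118500
Gap between inputs: 7.891e-02; correction applied: −0.0789094800.

0.652212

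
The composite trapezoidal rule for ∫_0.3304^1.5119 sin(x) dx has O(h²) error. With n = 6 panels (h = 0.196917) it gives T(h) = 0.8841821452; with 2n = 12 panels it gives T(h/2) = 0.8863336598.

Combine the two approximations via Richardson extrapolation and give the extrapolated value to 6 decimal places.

0.887051

The method has order 2: 2^2 = 4.
2^2·A(h/2) = 3.5453346392; minus A(h) gives 2.6611524940.
Divide by 2^2 − 1 = 3.
(4·0.8863336598 − 0.8841821452)/(4 − 1) = 0.8870508313
Correction |R − A(h/2)| = 7.172e-04; gap |A(h/2) − A(h)| = 2.152e-03.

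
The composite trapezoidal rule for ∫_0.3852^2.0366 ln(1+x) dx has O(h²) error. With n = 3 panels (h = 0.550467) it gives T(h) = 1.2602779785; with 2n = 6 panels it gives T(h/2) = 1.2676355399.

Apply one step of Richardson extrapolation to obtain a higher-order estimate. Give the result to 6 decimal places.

Leading term ∝ h^2; use weight 4 = 2^2.
4·1.2676355399 − 1.2602779785 = 3.8102641811
R = 3.8102641811/3 = 1.2700880604
Correction |R − A(h/2)| = 2.453e-03; gap |A(h/2) − A(h)| = 7.358e-03.

1.270088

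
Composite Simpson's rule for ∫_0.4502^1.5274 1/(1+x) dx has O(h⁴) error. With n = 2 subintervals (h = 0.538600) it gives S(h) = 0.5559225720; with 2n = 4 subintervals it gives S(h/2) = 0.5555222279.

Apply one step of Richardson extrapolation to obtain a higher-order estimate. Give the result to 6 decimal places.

0.555496

Leading term ∝ h^4; use weight 16 = 2^4.
A(h/2) − A(h) = 0.5555222279 − 0.5559225720 = -0.0004003441
Divide by 2^4 − 1 = 15: (-0.0004003441)/15 = -0.0000266896
R = 0.5555222279 − 0.0000266896 = 0.5554955383
Shift from A(h/2): −0.0000266896.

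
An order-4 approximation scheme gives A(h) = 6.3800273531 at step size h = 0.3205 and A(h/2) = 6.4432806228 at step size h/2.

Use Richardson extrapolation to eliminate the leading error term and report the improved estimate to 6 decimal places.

6.447498

The method has order 4: 2^4 = 16.
16*6.4432806228 = 103.0924899648; 103.0924899648 − 6.3800273531 = 96.7124626117
Extrapolated: 96.7124626117 / 15 = 6.4474975074
Gap between inputs: 6.325e-02; correction applied: +0.0042168846.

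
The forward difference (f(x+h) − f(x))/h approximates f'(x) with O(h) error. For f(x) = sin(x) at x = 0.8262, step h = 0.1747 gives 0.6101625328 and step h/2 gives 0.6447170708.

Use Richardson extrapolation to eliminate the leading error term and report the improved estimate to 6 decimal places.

Order 1 gives 2^r = 2 and 2^r − 1 = 1.
2·0.6447170708 = 1.2894341416; subtract 0.6101625328 → 0.6792716088
Divide by 2^1 − 1 = 1.
(2·0.6447170708 − 0.6101625328)/(2 − 1) = 0.6792716088

0.679272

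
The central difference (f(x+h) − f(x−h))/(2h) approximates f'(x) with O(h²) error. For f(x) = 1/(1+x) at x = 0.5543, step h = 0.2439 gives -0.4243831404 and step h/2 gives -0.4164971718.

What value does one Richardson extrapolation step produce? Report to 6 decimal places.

-0.413869

r = 2, so 2^r = 4.
4×(-0.4164971718) = -1.6659886872; (-1.6659886872) − (-0.4243831404) = -1.2416055468
(4×(-0.4164971718) − (-0.4243831404))/(4 − 1) = -0.4138685156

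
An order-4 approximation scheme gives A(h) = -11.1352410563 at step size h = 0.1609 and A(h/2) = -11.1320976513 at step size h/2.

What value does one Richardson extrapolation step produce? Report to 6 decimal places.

Error is O(h^4); halving h shrinks it by 2^4 = 16.
2^4·A(h/2) = -178.1135624208; minus A(h) gives -166.9783213645.
(16·(-11.1320976513) − (-11.1352410563))/(16 − 1) = -11.1318880910
Gap between inputs: 3.143e-03; correction applied: +0.0002095603.

-11.131888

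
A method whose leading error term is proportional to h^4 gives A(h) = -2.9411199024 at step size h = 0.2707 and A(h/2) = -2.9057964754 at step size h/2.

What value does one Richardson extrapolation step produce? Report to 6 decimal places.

-2.903442

With r = 4 the leading error scales as h^4, so the weight is 2^4 = 16.
A(h/2) − A(h) = -2.9057964754 − (-2.9411199024) = 0.0353234270
Divide by 2^4 − 1 = 15: 0.0353234270/15 = 0.0023548951
R = A(h/2) + (A(h/2) − A(h))/15 = -2.9057964754 + 0.0023548951 = -2.9034415803
Correction |R − A(h/2)| = 2.355e-03; gap |A(h/2) − A(h)| = 3.532e-02.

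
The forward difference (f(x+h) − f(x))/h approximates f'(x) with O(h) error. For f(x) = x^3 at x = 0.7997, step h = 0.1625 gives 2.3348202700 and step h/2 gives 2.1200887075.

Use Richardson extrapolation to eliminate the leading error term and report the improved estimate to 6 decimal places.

Error is O(h^1); halving h shrinks it by 2^1 = 2.
2·2.1200887075 = 4.2401774150; subtract 2.3348202700 → 1.9053571450
R = 1.9053571450/1 = 1.9053571450

1.905357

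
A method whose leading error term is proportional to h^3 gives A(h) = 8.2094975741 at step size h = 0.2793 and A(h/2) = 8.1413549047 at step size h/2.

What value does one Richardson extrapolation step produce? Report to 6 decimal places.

Order 3 gives 2^r = 8 and 2^r − 1 = 7.
8*8.1413549047 = 65.1308392376; 65.1308392376 − 8.2094975741 = 56.9213416635
Divide by 2^3 − 1 = 7.
Extrapolated: 56.9213416635 / 7 = 8.1316202376

8.131620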